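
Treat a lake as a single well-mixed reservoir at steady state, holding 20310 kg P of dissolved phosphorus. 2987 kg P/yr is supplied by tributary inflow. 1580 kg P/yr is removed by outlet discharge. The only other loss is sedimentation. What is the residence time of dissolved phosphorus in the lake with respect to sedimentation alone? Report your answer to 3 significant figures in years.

At steady state ΣF_in = ΣF_out.
ΣF_in = 2987.0 kg P/yr.
Sedimentation flux = ΣF_in − (1580) = 2987.0 − 1580 = 1407 kg P/yr.
τ = M / F = 20310 / 1407 = 14.43 yr.

14.4 yr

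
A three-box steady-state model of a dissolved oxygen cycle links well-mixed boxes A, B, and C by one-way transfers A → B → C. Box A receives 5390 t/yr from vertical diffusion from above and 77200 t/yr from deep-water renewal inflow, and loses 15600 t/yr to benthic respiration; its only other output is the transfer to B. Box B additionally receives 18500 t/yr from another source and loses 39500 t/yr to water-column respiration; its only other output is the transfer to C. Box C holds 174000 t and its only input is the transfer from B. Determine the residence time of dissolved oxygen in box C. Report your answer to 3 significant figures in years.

Box A: F(A→B) = (5390 + 77200) − 15600 = 66990 t/yr.
Box B: F(B→C) = (66990 + 18500) − 39500 = 45990 t/yr.
Box C throughput = its input = 45990 t/yr; τ = 174000 / 45990 = 3.783 yr.

3.78 yr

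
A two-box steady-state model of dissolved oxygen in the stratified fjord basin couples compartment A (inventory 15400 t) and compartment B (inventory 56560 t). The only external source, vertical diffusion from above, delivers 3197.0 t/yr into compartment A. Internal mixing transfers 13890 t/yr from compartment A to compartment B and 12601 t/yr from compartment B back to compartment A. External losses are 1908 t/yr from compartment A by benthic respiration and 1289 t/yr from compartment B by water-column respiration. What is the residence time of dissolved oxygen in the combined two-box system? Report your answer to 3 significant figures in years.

22.5 yr

Treat the two boxes together as one reservoir: the mixing fluxes between them are internal recycling, so τ = ΣM / Σ(external losses).
M_total = 15400 + 56560 = 71960 t.
ΣF_external_out = 1908 + 1289 = 3197.0 t/yr.
τ = M_total / ΣF_ext = 71960 / 3197.0 = 22.51 yr.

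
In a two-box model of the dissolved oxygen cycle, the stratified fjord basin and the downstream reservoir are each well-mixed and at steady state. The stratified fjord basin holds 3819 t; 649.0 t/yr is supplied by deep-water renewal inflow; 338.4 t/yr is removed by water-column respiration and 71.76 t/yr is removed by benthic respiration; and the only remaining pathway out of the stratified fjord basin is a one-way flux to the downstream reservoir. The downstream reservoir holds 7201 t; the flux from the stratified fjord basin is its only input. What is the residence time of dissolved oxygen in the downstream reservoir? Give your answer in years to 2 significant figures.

30 yr

Balance the stratified fjord basin: ΣF_in = 649.00 t/yr.
Flux to the downstream reservoir = ΣF_in − (338.4 + 71.76) = 238.84 t/yr.
At steady state the output of the downstream reservoir equals its input, 238.84 t/yr.
τ = M / F = 7201 / 238.84 = 30.15 yr.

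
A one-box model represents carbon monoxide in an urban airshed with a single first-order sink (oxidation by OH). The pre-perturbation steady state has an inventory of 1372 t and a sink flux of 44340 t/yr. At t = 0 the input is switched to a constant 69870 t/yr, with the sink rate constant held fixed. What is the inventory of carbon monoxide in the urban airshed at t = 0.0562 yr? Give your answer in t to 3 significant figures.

Residence time τ = M₀/F₀ = 0.03094 yr. The eventual steady state is M_∞ = M₀·(F₁/F₀) = 1372 × 69870/44340 = 2162.0 t.
The anomaly ΔM(t) = M(t) − M_∞ decays as ΔM₀·e^(−t/τ) with ΔM₀ = 1372 − 2162.0 = −790.0 t.
At t = 0.0562 yr, e^(−t/τ) = e^(−1.816) = 0.1626, so ΔM = −128.5 t and M = 2162.0 − 128.5 = 2033.5 t.

2030 t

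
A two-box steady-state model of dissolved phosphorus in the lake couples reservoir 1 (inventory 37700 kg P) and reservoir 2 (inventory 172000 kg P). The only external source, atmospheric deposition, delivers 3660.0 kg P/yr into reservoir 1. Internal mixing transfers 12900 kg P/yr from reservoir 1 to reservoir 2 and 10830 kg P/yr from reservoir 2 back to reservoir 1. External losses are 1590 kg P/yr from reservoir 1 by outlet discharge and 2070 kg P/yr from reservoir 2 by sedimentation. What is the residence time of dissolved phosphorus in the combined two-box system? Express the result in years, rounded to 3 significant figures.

Treat the two boxes together as one reservoir: the mixing fluxes between them are internal recycling, so τ = ΣM / Σ(external losses).
M_total = 37700 + 172000 = 209700 kg P.
ΣF_external_out = 1590 + 2070 = 3660.0 kg P/yr.
τ = M_total / ΣF_ext = 209700 / 3660.0 = 57.30 yr.

57.3 yr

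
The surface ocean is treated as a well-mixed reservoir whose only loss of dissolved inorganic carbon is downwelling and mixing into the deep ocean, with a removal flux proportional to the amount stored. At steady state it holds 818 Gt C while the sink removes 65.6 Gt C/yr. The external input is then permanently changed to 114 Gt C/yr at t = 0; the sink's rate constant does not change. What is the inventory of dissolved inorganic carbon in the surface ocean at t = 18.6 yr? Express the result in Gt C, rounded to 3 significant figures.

The sink rate constant is k = F₀/M₀ = 65.6/818 = 0.08020 yr⁻¹.
Solving dM/dt = F₁ − kM with M(0) = M₀ gives M(t) = F₁/k + (M₀ − F₁/k)·e^(−kt).
F₁/k = 114/0.08020 = 1421.5 Gt C; kt = 0.08020 × 18.6 = 1.492, e^(−kt) = 0.2250.
M(18.6) = 1421.5 + (818 − 1421.5) × 0.2250 = 1421.5 − 135.8 = 1285.7 Gt C.

1290 Gt C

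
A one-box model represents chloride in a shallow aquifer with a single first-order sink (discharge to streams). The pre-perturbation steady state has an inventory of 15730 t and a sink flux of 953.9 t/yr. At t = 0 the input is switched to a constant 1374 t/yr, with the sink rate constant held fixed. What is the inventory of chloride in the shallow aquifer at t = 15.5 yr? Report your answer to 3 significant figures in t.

The sink rate constant is k = F₀/M₀ = 953.9/15730 = 0.06064 yr⁻¹.
Solving dM/dt = F₁ − kM with M(0) = M₀ gives M(t) = F₁/k + (M₀ − F₁/k)·e^(−kt).
F₁/k = 1374/0.06064 = 22658 t; kt = 0.06064 × 15.5 = 0.9400, e^(−kt) = 0.3906.
M(15.5) = 22658 + (15730 − 22658) × 0.3906 = 22658 − 2706 = 19951 t.

20000 t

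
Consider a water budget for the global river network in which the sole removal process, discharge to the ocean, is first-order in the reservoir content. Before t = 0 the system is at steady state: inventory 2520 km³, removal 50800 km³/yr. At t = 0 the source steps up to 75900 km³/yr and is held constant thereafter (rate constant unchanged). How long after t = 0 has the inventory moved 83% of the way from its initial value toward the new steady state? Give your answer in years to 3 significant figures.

0.0879 yr

τ = M₀/F₀ = 2520/50800 = 0.04961 yr.
The remaining gap fraction is e^(−t/τ); 83% covered ⇒ e^(−t/τ) = 0.170.
t = −τ ln(0.170) = 0.04961 × 1.772 = 0.08790 yr.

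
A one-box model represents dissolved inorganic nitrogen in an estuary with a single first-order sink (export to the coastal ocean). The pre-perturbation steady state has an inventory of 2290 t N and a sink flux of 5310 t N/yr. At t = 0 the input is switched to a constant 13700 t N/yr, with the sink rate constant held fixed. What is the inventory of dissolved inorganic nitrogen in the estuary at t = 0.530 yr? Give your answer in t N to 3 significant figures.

Residence time τ = M₀/F₀ = 0.4313 yr. The eventual steady state is M_∞ = M₀·(F₁/F₀) = 2290 × 13700/5310 = 5908.3 t N.
The anomaly ΔM(t) = M(t) − M_∞ decays as ΔM₀·e^(−t/τ) with ΔM₀ = 2290 − 5908.3 = −3618 t N.
At t = 0.530 yr, e^(−t/τ) = e^(−1.229) = 0.2926, so ΔM = −1059 t N and M = 5908.3 − 1059 = 4849.6 t N.

4850 t N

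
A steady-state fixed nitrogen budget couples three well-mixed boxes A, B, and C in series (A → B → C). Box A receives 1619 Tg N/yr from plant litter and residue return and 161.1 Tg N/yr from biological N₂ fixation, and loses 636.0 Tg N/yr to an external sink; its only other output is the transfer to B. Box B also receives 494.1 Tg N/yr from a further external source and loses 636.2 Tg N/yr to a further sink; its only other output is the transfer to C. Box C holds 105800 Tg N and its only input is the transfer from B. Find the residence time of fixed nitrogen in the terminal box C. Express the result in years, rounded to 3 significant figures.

Box A: F(A→B) = (1619 + 161.1) − 636.0 = 1144.1 Tg N/yr.
Box B: F(B→C) = (1144.1 + 494.1) − 636.2 = 1002.0 Tg N/yr.
Box C throughput = its input = 1002.0 Tg N/yr; τ = 105800 / 1002.0 = 105.6 yr.

106 yr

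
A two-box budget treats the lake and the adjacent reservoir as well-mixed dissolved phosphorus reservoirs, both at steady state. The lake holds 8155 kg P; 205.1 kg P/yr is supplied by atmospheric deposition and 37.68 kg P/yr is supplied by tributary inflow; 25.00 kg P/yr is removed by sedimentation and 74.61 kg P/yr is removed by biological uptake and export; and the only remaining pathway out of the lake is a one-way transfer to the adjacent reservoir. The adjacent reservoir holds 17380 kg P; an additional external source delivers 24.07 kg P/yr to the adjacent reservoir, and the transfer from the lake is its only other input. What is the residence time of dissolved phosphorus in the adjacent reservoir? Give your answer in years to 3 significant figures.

104 yr

Balance the lake: ΣF_in = 205.1 + 37.68 = 242.78 kg P/yr.
Transfer to the adjacent reservoir = ΣF_in − (25.00 + 74.61) = 143.17 kg P/yr.
Total input to the adjacent reservoir = 143.17 + 24.07 = 167.24 kg P/yr; at steady state this equals its total output.
τ = M / F = 17380 / 167.24 = 103.9 yr.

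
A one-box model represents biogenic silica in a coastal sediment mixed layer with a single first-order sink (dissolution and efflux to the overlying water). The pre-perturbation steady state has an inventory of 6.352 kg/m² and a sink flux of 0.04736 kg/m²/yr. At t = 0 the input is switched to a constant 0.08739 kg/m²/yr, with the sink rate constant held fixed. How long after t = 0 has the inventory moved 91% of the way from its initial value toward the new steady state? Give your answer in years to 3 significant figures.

τ = M₀/F₀ = 6.352/0.04736 = 134.1 yr.
The remaining gap fraction is e^(−t/τ); 91% covered ⇒ e^(−t/τ) = 0.0900.
t = −τ ln(0.0900) = 134.1 × 2.408 = 323.0 yr.

323 yr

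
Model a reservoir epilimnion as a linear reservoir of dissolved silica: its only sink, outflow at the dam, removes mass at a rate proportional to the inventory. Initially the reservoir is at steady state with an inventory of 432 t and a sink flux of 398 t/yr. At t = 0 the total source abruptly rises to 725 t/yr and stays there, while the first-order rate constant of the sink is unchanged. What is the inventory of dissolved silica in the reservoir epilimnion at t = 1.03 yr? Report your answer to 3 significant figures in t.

650 t

The sink rate constant is k = F₀/M₀ = 398/432 = 0.9213 yr⁻¹.
Solving dM/dt = F₁ − kM with M(0) = M₀ gives M(t) = F₁/k + (M₀ − F₁/k)·e^(−kt).
F₁/k = 725/0.9213 = 786.93 t; kt = 0.9213 × 1.03 = 0.9489, e^(−kt) = 0.3872.
M(1.03) = 786.93 + (432 − 786.93) × 0.3872 = 786.93 − 137.4 = 649.52 t.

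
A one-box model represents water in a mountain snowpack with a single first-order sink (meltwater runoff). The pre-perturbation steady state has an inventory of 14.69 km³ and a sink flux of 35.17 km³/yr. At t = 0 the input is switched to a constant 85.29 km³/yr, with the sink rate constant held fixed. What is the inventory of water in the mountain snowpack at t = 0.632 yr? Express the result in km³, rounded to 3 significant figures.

31.0 km³

Residence time τ = M₀/F₀ = 0.4177 yr. The eventual steady state is M_∞ = M₀·(F₁/F₀) = 14.69 × 85.29/35.17 = 35.624 km³.
The anomaly ΔM(t) = M(t) − M_∞ decays as ΔM₀·e^(−t/τ) with ΔM₀ = 14.69 − 35.624 = −20.93 km³.
At t = 0.632 yr, e^(−t/τ) = e^(−1.513) = 0.2202, so ΔM = −4.610 km³ and M = 35.624 − 4.610 = 31.014 km³.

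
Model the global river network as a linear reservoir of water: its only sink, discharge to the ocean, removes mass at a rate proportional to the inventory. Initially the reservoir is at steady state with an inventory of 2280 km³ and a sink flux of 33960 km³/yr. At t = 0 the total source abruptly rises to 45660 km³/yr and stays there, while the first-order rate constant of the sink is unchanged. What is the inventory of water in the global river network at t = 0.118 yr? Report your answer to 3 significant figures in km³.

τ = M₀/F₀ = 2280/33960 = 0.06714 yr; rate constant k = 1/τ.
New steady state M_∞ = F₁/k = F₁·τ = 45660 × 0.06714 = 3065.5 km³.
M(t) = M_∞ + (M₀ − M_∞)·e^(−t/τ); t/τ = 0.118/0.06714 = 1.758, so e^(−t/τ) = 0.1725.
M(t) = 3065.5 − 785.5 × 0.1725 = 2930.0 km³.

2930 km³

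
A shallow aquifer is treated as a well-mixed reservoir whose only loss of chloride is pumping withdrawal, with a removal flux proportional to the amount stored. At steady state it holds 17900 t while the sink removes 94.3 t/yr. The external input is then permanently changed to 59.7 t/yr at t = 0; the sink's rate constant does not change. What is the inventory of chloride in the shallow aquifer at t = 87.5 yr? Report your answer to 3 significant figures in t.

15500 t

τ = M₀/F₀ = 17900/94.3 = 189.8 yr; rate constant k = 1/τ.
New steady state M_∞ = F₁/k = F₁·τ = 59.7 × 189.8 = 11332 t.
M(t) = M_∞ + (M₀ − M_∞)·e^(−t/τ); t/τ = 87.5/189.8 = 0.4610, so e^(−t/τ) = 0.6307.
M(t) = 11332 + 6568 × 0.6307 = 15474 t.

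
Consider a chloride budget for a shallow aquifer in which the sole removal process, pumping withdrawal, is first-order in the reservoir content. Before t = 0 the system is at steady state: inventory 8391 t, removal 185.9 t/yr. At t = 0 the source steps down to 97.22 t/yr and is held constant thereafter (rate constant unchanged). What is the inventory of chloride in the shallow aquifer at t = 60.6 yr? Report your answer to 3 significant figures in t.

τ = M₀/F₀ = 8391/185.9 = 45.14 yr; rate constant k = 1/τ.
New steady state M_∞ = F₁/k = F₁·τ = 97.22 × 45.14 = 4388.2 t.
M(t) = M_∞ + (M₀ − M_∞)·e^(−t/τ); t/τ = 60.6/45.14 = 1.343, so e^(−t/τ) = 0.2612.
M(t) = 4388.2 + 4003 × 0.2612 = 5433.6 t.

5430 t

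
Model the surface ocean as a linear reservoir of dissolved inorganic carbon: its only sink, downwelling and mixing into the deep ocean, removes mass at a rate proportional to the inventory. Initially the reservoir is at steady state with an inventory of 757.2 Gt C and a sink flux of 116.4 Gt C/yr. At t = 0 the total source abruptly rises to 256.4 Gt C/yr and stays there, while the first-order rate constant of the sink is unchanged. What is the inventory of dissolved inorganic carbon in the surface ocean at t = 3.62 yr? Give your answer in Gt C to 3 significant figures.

1150 Gt C

Residence time τ = M₀/F₀ = 6.505 yr. The eventual steady state is M_∞ = M₀·(F₁/F₀) = 757.2 × 256.4/116.4 = 1667.9 Gt C.
The anomaly ΔM(t) = M(t) − M_∞ decays as ΔM₀·e^(−t/τ) with ΔM₀ = 757.2 − 1667.9 = −910.7 Gt C.
At t = 3.62 yr, e^(−t/τ) = e^(−0.5565) = 0.5732, so ΔM = −522.0 Gt C and M = 1667.9 − 522.0 = 1145.9 Gt C.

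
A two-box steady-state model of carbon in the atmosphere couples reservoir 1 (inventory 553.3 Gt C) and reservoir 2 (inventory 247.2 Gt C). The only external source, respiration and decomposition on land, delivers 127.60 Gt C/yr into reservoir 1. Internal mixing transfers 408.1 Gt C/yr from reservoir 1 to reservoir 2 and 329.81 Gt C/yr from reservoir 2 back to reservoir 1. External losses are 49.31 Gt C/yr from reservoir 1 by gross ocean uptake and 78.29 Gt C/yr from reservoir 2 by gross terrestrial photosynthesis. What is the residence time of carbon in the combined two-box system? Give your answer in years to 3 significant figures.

For the system as a whole, the A↔B exchange is internal and contributes nothing to the throughput; only the external sinks remove mass.
M_total = 553.3 + 247.2 = 800.50 Gt C.
ΣF_external_out = 49.31 + 78.29 = 127.60 Gt C/yr.
τ = M_total / ΣF_ext = 800.50 / 127.60 = 6.274 yr.

6.27 yr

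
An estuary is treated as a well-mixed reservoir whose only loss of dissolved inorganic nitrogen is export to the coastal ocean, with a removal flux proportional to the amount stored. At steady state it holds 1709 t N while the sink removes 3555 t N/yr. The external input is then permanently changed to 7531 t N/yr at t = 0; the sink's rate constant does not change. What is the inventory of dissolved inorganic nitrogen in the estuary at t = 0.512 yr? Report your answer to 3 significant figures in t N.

Residence time τ = M₀/F₀ = 0.4807 yr. The eventual steady state is M_∞ = M₀·(F₁/F₀) = 1709 × 7531/3555 = 3620.4 t N.
The anomaly ΔM(t) = M(t) − M_∞ decays as ΔM₀·e^(−t/τ) with ΔM₀ = 1709 − 3620.4 = −1911 t N.
At t = 0.512 yr, e^(−t/τ) = e^(−1.065) = 0.3447, so ΔM = −658.9 t N and M = 3620.4 − 658.9 = 2961.5 t N.

2960 t N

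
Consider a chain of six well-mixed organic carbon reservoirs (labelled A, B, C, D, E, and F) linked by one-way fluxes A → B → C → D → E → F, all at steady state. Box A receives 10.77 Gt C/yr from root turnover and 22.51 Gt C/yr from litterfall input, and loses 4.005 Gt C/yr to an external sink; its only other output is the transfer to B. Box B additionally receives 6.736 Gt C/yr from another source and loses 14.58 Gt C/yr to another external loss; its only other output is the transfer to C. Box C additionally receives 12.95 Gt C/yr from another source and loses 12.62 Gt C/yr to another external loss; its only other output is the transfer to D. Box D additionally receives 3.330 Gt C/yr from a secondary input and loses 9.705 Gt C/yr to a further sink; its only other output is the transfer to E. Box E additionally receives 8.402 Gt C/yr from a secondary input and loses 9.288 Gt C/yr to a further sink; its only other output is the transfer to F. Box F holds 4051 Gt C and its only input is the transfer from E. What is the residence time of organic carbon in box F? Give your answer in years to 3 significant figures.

279 yr

Box A: F(A→B) = (10.77 + 22.51) − 4.005 = 29.275 Gt C/yr.
Box B: F(B→C) = (29.275 + 6.736) − 14.58 = 21.431 Gt C/yr.
Box C: F(C→D) = (21.431 + 12.95) − 12.62 = 21.761 Gt C/yr.
Box D: F(D→E) = (21.761 + 3.330) − 9.705 = 15.386 Gt C/yr.
Box E: F(E→F) = (15.386 + 8.402) − 9.288 = 14.500 Gt C/yr.
Box F throughput = its input = 14.500 Gt C/yr; τ = 4051 / 14.500 = 279.4 yr.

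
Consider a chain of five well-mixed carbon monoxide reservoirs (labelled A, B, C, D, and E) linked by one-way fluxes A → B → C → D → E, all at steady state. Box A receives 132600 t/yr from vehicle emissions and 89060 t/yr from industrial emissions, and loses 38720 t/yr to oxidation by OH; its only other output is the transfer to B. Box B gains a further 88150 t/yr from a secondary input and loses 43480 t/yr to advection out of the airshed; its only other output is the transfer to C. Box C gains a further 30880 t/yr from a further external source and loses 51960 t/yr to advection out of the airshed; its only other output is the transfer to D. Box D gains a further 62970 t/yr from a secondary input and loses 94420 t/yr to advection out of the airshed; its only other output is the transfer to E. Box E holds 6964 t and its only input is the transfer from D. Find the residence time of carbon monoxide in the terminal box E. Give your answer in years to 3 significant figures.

0.0398 yr

Box A: F(A→B) = (132600 + 89060) − 38720 = 182940 t/yr.
Box B: F(B→C) = (182940 + 88150) − 43480 = 227610 t/yr.
Box C: F(C→D) = (227610 + 30880) − 51960 = 206530 t/yr.
Box D: F(D→E) = (206530 + 62970) − 94420 = 175080 t/yr.
Box E throughput = its input = 175080 t/yr; τ = 6964 / 175080 = 0.03978 yr.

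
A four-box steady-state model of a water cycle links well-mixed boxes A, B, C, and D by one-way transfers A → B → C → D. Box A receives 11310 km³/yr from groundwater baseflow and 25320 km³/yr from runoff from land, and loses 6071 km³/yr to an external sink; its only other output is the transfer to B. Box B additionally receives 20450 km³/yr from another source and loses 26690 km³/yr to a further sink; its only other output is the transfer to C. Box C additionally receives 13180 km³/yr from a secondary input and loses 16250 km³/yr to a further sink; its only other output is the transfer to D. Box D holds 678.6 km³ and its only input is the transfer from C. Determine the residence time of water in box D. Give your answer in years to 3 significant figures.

0.0319 yr

Box A: F(A→B) = (11310 + 25320) − 6071 = 30559 km³/yr.
Box B: F(B→C) = (30559 + 20450) − 26690 = 24319 km³/yr.
Box C: F(C→D) = (24319 + 13180) − 16250 = 21249 km³/yr.
Box D throughput = its input = 21249 km³/yr; τ = 678.6 / 21249 = 0.03194 yr.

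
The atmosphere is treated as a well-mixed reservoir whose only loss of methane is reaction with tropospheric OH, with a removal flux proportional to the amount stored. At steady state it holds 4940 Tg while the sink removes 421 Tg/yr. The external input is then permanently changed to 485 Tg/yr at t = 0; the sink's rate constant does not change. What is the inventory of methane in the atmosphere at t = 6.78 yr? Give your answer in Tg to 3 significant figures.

The sink rate constant is k = F₀/M₀ = 421/4940 = 0.08522 yr⁻¹.
Solving dM/dt = F₁ − kM with M(0) = M₀ gives M(t) = F₁/k + (M₀ − F₁/k)·e^(−kt).
F₁/k = 485/0.08522 = 5691.0 Tg; kt = 0.08522 × 6.78 = 0.5778, e^(−kt) = 0.5611.
M(6.78) = 5691.0 + (4940 − 5691.0) × 0.5611 = 5691.0 − 421.4 = 5269.6 Tg.

5270 Tg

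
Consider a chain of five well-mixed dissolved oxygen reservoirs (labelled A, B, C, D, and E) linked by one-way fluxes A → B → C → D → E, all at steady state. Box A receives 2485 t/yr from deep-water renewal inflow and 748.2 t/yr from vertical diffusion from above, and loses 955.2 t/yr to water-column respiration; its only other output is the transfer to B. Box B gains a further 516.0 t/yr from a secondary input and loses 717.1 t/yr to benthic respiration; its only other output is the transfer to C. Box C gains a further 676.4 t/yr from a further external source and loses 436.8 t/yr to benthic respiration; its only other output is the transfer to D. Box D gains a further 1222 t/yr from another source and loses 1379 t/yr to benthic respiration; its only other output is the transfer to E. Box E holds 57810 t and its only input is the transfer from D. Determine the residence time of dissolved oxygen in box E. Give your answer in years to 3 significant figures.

26.8 yr

Box A: F(A→B) = (2485 + 748.2) − 955.2 = 2278.0 t/yr.
Box B: F(B→C) = (2278.0 + 516.0) − 717.1 = 2076.9 t/yr.
Box C: F(C→D) = (2076.9 + 676.4) − 436.8 = 2316.5 t/yr.
Box D: F(D→E) = (2316.5 + 1222) − 1379 = 2159.5 t/yr.
Box E throughput = its input = 2159.5 t/yr; τ = 57810 / 2159.5 = 26.77 yr.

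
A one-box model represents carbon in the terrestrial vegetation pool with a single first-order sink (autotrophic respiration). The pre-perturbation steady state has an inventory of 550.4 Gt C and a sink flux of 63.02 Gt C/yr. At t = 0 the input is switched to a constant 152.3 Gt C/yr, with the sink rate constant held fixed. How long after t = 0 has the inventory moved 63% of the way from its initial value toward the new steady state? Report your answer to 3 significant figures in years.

8.68 yr

τ = M₀/F₀ = 550.4/63.02 = 8.734 yr.
The remaining gap fraction is e^(−t/τ); 63% covered ⇒ e^(−t/τ) = 0.370.
t = −τ ln(0.370) = 8.734 × 0.9943 = 8.684 yr.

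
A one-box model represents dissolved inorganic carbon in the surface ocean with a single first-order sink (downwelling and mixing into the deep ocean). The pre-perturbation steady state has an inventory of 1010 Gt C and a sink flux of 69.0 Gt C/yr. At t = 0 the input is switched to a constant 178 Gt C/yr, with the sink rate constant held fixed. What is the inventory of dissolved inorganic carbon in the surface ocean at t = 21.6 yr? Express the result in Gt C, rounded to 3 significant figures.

2240 Gt C

τ = M₀/F₀ = 1010/69.0 = 14.64 yr; rate constant k = 1/τ.
New steady state M_∞ = F₁/k = F₁·τ = 178 × 14.64 = 2605.5 Gt C.
M(t) = M_∞ + (M₀ − M_∞)·e^(−t/τ); t/τ = 21.6/14.64 = 1.476, so e^(−t/τ) = 0.2286.
M(t) = 2605.5 − 1596 × 0.2286 = 2240.7 Gt C.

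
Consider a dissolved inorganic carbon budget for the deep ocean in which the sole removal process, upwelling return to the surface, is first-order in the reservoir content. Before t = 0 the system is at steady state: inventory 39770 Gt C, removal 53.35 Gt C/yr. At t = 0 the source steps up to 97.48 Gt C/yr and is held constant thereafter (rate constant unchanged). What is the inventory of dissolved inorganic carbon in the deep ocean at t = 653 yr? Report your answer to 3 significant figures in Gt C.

59000 Gt C

Residence time τ = M₀/F₀ = 745.5 yr. The eventual steady state is M_∞ = M₀·(F₁/F₀) = 39770 × 97.48/53.35 = 72667 Gt C.
The anomaly ΔM(t) = M(t) − M_∞ decays as ΔM₀·e^(−t/τ) with ΔM₀ = 39770 − 72667 = −32900 Gt C.
At t = 653 yr, e^(−t/τ) = e^(−0.8760) = 0.4165, so ΔM = −13700 Gt C and M = 72667 − 13700 = 58967 Gt C.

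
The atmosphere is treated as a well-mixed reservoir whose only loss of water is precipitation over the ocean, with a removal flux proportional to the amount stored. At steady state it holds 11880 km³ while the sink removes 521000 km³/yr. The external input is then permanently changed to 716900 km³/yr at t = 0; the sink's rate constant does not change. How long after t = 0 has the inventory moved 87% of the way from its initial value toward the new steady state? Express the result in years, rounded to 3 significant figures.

0.0465 yr

τ = M₀/F₀ = 11880/521000 = 0.02280 yr.
The remaining gap fraction is e^(−t/τ); 87% covered ⇒ e^(−t/τ) = 0.130.
t = −τ ln(0.130) = 0.02280 × 2.040 = 0.04652 yr.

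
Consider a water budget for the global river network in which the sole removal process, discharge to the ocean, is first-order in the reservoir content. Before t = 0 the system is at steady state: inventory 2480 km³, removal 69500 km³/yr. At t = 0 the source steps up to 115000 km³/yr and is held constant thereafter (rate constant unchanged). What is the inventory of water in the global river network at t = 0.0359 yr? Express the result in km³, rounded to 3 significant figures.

τ = M₀/F₀ = 2480/69500 = 0.03568 yr; rate constant k = 1/τ.
New steady state M_∞ = F₁/k = F₁·τ = 115000 × 0.03568 = 4103.6 km³.
M(t) = M_∞ + (M₀ − M_∞)·e^(−t/τ); t/τ = 0.0359/0.03568 = 1.006, so e^(−t/τ) = 0.3657.
M(t) = 4103.6 − 1624 × 0.3657 = 3509.9 km³.

3510 km³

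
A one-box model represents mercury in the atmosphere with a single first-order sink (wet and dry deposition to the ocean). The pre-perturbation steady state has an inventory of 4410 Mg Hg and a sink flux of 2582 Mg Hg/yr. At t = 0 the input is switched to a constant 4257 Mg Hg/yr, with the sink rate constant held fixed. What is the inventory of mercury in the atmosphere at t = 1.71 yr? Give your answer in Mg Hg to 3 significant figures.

6220 Mg Hg

τ = M₀/F₀ = 4410/2582 = 1.708 yr; rate constant k = 1/τ.
New steady state M_∞ = F₁/k = F₁·τ = 4257 × 1.708 = 7270.9 Mg Hg.
M(t) = M_∞ + (M₀ − M_∞)·e^(−t/τ); t/τ = 1.71/1.708 = 1.001, so e^(−t/τ) = 0.3674.
M(t) = 7270.9 − 2861 × 0.3674 = 6219.7 Mg Hg.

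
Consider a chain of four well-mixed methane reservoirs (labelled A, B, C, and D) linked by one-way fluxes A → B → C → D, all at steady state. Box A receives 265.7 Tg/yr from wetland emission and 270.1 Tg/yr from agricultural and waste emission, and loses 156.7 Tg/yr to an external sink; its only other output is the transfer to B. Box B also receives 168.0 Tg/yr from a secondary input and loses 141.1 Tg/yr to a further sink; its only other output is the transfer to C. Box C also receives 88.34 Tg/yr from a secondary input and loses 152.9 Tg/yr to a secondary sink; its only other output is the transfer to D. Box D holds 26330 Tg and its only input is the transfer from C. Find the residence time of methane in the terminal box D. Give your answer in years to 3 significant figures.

77.1 yr

Box A: F(A→B) = (265.7 + 270.1) − 156.7 = 379.10 Tg/yr.
Box B: F(B→C) = (379.10 + 168.0) − 141.1 = 406.00 Tg/yr.
Box C: F(C→D) = (406.00 + 88.34) − 152.9 = 341.44 Tg/yr.
Box D throughput = its input = 341.44 Tg/yr; τ = 26330 / 341.44 = 77.11 yr.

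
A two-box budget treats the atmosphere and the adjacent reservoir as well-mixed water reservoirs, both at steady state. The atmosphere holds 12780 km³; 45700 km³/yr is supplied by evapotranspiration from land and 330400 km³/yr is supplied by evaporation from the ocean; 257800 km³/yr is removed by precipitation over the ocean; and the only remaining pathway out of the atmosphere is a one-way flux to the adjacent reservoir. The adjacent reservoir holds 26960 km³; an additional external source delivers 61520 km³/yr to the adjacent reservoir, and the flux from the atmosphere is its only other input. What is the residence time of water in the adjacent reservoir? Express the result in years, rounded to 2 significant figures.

0.15 yr

Balance the atmosphere: ΣF_in = 45700 + 330400 = 376100 km³/yr.
Flux to the adjacent reservoir = ΣF_in − (257800) = 118300 km³/yr.
Total input to the adjacent reservoir = 118300 + 61520 = 179820 km³/yr; at steady state this equals its total output.
τ = M / F = 26960 / 179820 = 0.1499 yr.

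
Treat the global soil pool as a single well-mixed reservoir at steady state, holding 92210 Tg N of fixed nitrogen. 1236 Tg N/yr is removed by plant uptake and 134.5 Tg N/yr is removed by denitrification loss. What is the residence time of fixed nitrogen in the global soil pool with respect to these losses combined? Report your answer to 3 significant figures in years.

Total removal = 1236 + 134.5 = 1370.5 Tg N/yr.
τ = M / ΣF_out = 92210 / 1370.5 = 67.28 yr.

67.3 yr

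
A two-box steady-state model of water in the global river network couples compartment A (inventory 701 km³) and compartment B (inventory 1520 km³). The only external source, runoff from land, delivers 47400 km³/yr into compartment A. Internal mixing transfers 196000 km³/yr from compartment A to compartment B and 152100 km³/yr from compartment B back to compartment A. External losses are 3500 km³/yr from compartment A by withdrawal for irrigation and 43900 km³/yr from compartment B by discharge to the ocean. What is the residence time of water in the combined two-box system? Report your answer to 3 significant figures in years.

Residence time in the combined system uses the total inventory and the total *external* removal — internal exchanges between the two boxes cancel.
M_total = 701 + 1520 = 2221.0 km³.
ΣF_external_out = 3500 + 43900 = 47400 km³/yr.
τ = M_total / ΣF_ext = 2221.0 / 47400 = 0.04686 yr.

0.0469 yr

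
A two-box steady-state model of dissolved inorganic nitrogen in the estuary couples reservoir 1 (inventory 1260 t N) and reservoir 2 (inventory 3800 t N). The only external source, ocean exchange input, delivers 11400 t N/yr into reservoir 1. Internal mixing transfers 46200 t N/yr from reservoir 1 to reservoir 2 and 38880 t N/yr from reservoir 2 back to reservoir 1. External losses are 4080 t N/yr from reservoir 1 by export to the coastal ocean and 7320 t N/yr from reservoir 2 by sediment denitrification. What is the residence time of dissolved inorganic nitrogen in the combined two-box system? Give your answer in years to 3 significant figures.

0.444 yr

For the system as a whole, the A↔B exchange is internal and contributes nothing to the throughput; only the external sinks remove mass.
M_total = 1260 + 3800 = 5060.0 t N.
ΣF_external_out = 4080 + 7320 = 11400 t N/yr.
τ = M_total / ΣF_ext = 5060.0 / 11400 = 0.4439 yr.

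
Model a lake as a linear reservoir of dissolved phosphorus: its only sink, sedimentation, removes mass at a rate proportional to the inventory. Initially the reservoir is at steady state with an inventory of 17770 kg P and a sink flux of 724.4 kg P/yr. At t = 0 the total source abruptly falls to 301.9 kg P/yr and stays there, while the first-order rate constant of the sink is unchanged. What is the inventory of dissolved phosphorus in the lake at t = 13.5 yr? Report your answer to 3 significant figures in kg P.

13400 kg P

τ = M₀/F₀ = 17770/724.4 = 24.53 yr; rate constant k = 1/τ.
New steady state M_∞ = F₁/k = F₁·τ = 301.9 × 24.53 = 7405.8 kg P.
M(t) = M_∞ + (M₀ − M_∞)·e^(−t/τ); t/τ = 13.5/24.53 = 0.5503, so e^(−t/τ) = 0.5768.
M(t) = 7405.8 + 10360 × 0.5768 = 13383 kg P.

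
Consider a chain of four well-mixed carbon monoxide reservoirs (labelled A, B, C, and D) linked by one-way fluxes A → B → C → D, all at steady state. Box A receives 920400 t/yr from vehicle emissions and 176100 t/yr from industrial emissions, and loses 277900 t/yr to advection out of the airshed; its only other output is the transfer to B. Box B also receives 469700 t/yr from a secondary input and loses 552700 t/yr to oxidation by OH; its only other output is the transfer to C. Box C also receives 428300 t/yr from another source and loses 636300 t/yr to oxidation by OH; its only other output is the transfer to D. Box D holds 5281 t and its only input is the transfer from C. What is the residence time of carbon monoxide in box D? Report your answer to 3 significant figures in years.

Box A: F(A→B) = (920400 + 176100) − 277900 = 818600 t/yr.
Box B: F(B→C) = (818600 + 469700) − 552700 = 735600 t/yr.
Box C: F(C→D) = (735600 + 428300) − 636300 = 527600 t/yr.
Box D throughput = its input = 527600 t/yr; τ = 5281 / 527600 = 0.01001 yr.

0.0100 yr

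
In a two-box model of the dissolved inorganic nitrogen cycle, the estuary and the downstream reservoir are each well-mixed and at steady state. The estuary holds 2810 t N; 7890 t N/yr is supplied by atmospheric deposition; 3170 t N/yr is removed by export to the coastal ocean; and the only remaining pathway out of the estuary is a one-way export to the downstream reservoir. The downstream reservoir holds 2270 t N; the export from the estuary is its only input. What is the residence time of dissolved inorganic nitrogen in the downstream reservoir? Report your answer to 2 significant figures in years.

0.48 yr

Balance the estuary: ΣF_in = 7890.0 t N/yr.
Export to the downstream reservoir = ΣF_in − (3170) = 4720.0 t N/yr.
At steady state the output of the downstream reservoir equals its input, 4720.0 t N/yr.
τ = M / F = 2270 / 4720.0 = 0.4809 yr.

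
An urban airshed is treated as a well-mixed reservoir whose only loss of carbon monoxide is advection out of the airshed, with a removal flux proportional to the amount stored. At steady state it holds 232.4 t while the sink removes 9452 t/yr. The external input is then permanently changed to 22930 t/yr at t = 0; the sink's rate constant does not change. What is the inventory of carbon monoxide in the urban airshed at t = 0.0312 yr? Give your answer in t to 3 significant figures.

471 t

The sink rate constant is k = F₀/M₀ = 9452/232.4 = 40.67 yr⁻¹.
Solving dM/dt = F₁ − kM with M(0) = M₀ gives M(t) = F₁/k + (M₀ − F₁/k)·e^(−kt).
F₁/k = 22930/40.67 = 563.79 t; kt = 40.67 × 0.0312 = 1.269, e^(−kt) = 0.2811.
M(0.0312) = 563.79 + (232.4 − 563.79) × 0.2811 = 563.79 − 93.16 = 470.63 t.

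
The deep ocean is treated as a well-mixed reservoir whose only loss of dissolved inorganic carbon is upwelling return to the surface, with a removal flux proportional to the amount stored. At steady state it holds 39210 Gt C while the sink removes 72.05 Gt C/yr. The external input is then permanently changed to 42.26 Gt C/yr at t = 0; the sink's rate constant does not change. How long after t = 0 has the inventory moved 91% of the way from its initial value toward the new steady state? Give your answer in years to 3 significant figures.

1310 yr

τ = M₀/F₀ = 39210/72.05 = 544.2 yr.
The remaining gap fraction is e^(−t/τ); 91% covered ⇒ e^(−t/τ) = 0.0900.
t = −τ ln(0.0900) = 544.2 × 2.408 = 1310 yr.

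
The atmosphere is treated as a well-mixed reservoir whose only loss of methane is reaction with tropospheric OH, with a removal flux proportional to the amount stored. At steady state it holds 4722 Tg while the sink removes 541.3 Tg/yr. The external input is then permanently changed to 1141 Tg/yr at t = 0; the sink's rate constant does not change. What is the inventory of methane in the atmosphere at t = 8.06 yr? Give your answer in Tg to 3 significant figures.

7880 Tg

The sink rate constant is k = F₀/M₀ = 541.3/4722 = 0.1146 yr⁻¹.
Solving dM/dt = F₁ − kM with M(0) = M₀ gives M(t) = F₁/k + (M₀ − F₁/k)·e^(−kt).
F₁/k = 1141/0.1146 = 9953.4 Tg; kt = 0.1146 × 8.06 = 0.9239, e^(−kt) = 0.3969.
M(8.06) = 9953.4 + (4722 − 9953.4) × 0.3969 = 9953.4 − 2077 = 7876.8 Tg.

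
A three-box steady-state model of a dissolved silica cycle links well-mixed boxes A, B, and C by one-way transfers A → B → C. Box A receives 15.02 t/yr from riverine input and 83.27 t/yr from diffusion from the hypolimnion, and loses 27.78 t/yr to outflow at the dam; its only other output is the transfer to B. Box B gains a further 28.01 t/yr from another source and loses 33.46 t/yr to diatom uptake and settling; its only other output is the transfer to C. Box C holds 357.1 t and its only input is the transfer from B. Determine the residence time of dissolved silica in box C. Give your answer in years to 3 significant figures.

5.49 yr

Box A: F(A→B) = (15.02 + 83.27) − 27.78 = 70.510 t/yr.
Box B: F(B→C) = (70.510 + 28.01) − 33.46 = 65.060 t/yr.
Box C throughput = its input = 65.060 t/yr; τ = 357.1 / 65.060 = 5.489 yr.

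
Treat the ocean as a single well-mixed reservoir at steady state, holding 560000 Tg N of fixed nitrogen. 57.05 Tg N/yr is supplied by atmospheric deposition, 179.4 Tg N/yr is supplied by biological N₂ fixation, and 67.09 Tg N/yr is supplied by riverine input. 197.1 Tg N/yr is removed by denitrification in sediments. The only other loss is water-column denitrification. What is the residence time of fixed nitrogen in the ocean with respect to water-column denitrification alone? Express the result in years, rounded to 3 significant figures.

At steady state ΣF_in = ΣF_out.
ΣF_in = 57.05 + 179.4 + 67.09 = 303.54 Tg N/yr.
Water-column denitrification flux = ΣF_in − (197.1) = 303.54 − 197.1 = 106.4 Tg N/yr.
τ = M / F = 560000 / 106.4 = 5261 yr.

5260 yr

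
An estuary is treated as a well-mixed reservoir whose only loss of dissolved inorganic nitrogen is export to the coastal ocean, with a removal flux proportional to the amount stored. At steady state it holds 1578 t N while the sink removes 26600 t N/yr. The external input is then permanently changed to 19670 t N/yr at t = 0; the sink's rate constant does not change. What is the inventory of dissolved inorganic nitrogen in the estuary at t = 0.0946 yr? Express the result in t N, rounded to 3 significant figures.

1250 t N

τ = M₀/F₀ = 1578/26600 = 0.05932 yr; rate constant k = 1/τ.
New steady state M_∞ = F₁/k = F₁·τ = 19670 × 0.05932 = 1166.9 t N.
M(t) = M_∞ + (M₀ − M_∞)·e^(−t/τ); t/τ = 0.0946/0.05932 = 1.595, so e^(−t/τ) = 0.2030.
M(t) = 1166.9 + 411.1 × 0.2030 = 1250.3 t N.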